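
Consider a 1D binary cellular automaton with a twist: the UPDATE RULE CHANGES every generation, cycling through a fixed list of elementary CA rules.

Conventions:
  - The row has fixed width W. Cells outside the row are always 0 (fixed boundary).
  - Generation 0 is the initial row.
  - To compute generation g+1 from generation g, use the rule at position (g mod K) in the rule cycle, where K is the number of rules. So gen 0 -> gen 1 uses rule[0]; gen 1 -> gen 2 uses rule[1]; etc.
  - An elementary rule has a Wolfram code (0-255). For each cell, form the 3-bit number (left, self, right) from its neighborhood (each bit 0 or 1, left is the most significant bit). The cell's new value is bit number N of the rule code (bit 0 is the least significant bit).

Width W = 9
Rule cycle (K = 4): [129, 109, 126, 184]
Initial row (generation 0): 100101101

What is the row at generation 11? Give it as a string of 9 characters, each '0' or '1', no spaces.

Gen 0: 100101101
Gen 1 (rule 129): 000000000
Gen 2 (rule 109): 111111111
Gen 3 (rule 126): 100000001
Gen 4 (rule 184): 010000000
Gen 5 (rule 129): 000111111
Gen 6 (rule 109): 110100001
Gen 7 (rule 126): 111110011
Gen 8 (rule 184): 111101010
Gen 9 (rule 129): 011000000
Gen 10 (rule 109): 011011111
Gen 11 (rule 126): 111110001

Answer: 111110001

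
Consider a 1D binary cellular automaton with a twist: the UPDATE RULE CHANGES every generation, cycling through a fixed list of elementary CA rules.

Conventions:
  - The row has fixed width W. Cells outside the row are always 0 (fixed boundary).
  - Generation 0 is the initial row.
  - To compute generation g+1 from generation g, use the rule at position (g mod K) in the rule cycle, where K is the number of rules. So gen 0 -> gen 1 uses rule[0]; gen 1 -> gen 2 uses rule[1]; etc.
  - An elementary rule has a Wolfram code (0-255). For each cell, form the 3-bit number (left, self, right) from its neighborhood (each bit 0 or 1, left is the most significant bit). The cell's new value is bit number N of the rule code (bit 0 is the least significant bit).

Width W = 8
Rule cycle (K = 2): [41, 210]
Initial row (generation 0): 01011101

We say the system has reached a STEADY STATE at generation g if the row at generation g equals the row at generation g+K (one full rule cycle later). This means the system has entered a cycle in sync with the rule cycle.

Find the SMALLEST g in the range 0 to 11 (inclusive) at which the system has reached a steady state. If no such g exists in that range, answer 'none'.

Gen 0: 01011101
Gen 1 (rule 41): 00110010
Gen 2 (rule 210): 01011101
Gen 3 (rule 41): 00110010
Gen 4 (rule 210): 01011101
Gen 5 (rule 41): 00110010
Gen 6 (rule 210): 01011101
Gen 7 (rule 41): 00110010
Gen 8 (rule 210): 01011101
Gen 9 (rule 41): 00110010
Gen 10 (rule 210): 01011101
Gen 11 (rule 41): 00110010
Gen 12 (rule 210): 01011101
Gen 13 (rule 41): 00110010

Answer: 0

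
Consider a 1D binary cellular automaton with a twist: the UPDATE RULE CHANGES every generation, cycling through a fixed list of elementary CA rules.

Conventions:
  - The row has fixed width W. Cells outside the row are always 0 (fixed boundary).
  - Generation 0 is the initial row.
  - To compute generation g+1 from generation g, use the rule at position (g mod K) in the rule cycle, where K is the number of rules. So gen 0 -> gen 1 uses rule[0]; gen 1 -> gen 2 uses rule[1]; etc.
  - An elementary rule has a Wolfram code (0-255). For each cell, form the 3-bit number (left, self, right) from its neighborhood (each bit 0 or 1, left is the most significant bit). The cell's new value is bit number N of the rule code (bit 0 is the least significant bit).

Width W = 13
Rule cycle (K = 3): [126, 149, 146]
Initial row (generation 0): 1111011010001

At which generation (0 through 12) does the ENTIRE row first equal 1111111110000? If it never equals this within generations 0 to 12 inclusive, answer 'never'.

Gen 0: 1111011010001
Gen 1 (rule 126): 1001111111011
Gen 2 (rule 149): 1100111110000
Gen 3 (rule 146): 0011011101000
Gen 4 (rule 126): 0111110111100
Gen 5 (rule 149): 0011100011011
Gen 6 (rule 146): 0101010100000
Gen 7 (rule 126): 1111111110000
Gen 8 (rule 149): 0111111101111
Gen 9 (rule 146): 1011111000110
Gen 10 (rule 126): 1110001101111
Gen 11 (rule 149): 0101100000110
Gen 12 (rule 146): 1000010001001

Answer: 7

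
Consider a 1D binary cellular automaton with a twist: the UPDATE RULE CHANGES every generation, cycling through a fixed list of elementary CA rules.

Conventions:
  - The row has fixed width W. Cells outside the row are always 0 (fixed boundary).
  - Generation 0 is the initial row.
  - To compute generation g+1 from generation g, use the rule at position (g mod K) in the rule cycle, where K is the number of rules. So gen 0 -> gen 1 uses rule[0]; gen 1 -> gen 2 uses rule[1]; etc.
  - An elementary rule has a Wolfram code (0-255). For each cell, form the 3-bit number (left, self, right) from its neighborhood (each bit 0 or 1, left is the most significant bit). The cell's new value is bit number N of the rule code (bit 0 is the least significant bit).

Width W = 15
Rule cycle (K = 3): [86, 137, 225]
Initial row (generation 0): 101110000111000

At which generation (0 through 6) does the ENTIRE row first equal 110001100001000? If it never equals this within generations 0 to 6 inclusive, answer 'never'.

Gen 0: 101110000111000
Gen 1 (rule 86): 100011001001100
Gen 2 (rule 137): 001010000001001
Gen 3 (rule 225): 100100111100000
Gen 4 (rule 86): 111111000110000
Gen 5 (rule 137): 111110010100111
Gen 6 (rule 225): 011110001000011

Answer: never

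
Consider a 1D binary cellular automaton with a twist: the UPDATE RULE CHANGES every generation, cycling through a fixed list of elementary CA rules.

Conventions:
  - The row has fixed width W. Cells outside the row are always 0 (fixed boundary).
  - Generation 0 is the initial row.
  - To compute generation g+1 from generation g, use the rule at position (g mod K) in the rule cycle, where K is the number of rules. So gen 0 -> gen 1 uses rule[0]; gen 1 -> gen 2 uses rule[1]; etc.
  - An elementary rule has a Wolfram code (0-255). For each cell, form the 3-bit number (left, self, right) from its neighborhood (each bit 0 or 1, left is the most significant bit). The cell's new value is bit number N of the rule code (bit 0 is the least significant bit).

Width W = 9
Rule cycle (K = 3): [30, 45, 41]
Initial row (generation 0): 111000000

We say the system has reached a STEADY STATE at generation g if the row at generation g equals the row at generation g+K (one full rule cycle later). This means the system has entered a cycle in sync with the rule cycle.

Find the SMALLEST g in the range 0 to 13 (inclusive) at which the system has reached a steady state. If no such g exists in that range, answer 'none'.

Answer: none

Derivation:
Gen 0: 111000000
Gen 1 (rule 30): 100100000
Gen 2 (rule 45): 100101111
Gen 3 (rule 41): 000011000
Gen 4 (rule 30): 000110100
Gen 5 (rule 45): 110101101
Gen 6 (rule 41): 101011010
Gen 7 (rule 30): 101010011
Gen 8 (rule 45): 111110010
Gen 9 (rule 41): 100000000
Gen 10 (rule 30): 110000000
Gen 11 (rule 45): 100111111
Gen 12 (rule 41): 000100000
Gen 13 (rule 30): 001110000
Gen 14 (rule 45): 101000111
Gen 15 (rule 41): 010010100
Gen 16 (rule 30): 111110110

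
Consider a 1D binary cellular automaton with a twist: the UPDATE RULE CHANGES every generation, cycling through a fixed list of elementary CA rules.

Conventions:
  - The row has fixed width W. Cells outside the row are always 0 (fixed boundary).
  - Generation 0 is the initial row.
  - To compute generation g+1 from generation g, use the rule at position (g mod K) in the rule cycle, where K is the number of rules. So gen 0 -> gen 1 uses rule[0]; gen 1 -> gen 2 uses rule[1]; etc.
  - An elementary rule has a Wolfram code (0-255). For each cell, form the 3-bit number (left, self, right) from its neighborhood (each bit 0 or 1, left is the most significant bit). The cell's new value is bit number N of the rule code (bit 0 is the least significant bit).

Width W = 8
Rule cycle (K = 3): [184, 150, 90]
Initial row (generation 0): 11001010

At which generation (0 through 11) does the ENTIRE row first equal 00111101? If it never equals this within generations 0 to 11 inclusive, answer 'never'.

Gen 0: 11001010
Gen 1 (rule 184): 10100101
Gen 2 (rule 150): 10111101
Gen 3 (rule 90): 00100100
Gen 4 (rule 184): 00010010
Gen 5 (rule 150): 00111111
Gen 6 (rule 90): 01100001
Gen 7 (rule 184): 01010000
Gen 8 (rule 150): 11011000
Gen 9 (rule 90): 11011100
Gen 10 (rule 184): 10111010
Gen 11 (rule 150): 10010011

Answer: never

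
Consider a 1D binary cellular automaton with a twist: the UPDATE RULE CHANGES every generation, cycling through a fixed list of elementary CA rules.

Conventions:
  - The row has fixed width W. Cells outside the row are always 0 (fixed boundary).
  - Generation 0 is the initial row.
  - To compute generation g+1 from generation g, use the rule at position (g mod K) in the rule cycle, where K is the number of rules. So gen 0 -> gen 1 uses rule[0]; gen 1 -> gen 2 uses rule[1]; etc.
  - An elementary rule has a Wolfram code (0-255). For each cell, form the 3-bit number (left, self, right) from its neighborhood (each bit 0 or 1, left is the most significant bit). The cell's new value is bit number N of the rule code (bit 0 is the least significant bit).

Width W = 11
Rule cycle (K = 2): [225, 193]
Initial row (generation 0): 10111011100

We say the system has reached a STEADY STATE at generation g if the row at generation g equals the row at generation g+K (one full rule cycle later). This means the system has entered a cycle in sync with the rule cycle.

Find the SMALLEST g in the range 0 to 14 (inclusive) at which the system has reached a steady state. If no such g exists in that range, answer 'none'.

Gen 0: 10111011100
Gen 1 (rule 225): 01011101101
Gen 2 (rule 193): 00001100100
Gen 3 (rule 225): 11100100001
Gen 4 (rule 193): 01100001100
Gen 5 (rule 225): 00101100101
Gen 6 (rule 193): 10000100000
Gen 7 (rule 225): 00110001111
Gen 8 (rule 193): 10010100111
Gen 9 (rule 225): 00001000011
Gen 10 (rule 193): 11100011001
Gen 11 (rule 225): 01101001000
Gen 12 (rule 193): 00100000011
Gen 13 (rule 225): 10001111001
Gen 14 (rule 193): 00100111000
Gen 15 (rule 225): 10000011011
Gen 16 (rule 193): 00111001001

Answer: none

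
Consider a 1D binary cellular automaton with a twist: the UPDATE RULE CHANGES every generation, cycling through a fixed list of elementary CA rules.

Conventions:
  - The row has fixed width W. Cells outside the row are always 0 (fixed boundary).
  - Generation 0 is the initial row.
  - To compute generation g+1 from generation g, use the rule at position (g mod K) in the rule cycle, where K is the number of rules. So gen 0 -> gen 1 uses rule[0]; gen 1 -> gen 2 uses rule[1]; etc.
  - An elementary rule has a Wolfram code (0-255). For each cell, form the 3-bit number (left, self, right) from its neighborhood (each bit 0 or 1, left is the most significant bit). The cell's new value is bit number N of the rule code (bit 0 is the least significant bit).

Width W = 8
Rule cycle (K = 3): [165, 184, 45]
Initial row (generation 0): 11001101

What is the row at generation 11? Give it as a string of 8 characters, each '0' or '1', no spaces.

Answer: 00010001

Derivation:
Gen 0: 11001101
Gen 1 (rule 165): 00000011
Gen 2 (rule 184): 00000010
Gen 3 (rule 45): 11111010
Gen 4 (rule 165): 01110110
Gen 5 (rule 184): 01101101
Gen 6 (rule 45): 01011011
Gen 7 (rule 165): 01100100
Gen 8 (rule 184): 01010010
Gen 9 (rule 45): 01110010
Gen 10 (rule 165): 00100010
Gen 11 (rule 184): 00010001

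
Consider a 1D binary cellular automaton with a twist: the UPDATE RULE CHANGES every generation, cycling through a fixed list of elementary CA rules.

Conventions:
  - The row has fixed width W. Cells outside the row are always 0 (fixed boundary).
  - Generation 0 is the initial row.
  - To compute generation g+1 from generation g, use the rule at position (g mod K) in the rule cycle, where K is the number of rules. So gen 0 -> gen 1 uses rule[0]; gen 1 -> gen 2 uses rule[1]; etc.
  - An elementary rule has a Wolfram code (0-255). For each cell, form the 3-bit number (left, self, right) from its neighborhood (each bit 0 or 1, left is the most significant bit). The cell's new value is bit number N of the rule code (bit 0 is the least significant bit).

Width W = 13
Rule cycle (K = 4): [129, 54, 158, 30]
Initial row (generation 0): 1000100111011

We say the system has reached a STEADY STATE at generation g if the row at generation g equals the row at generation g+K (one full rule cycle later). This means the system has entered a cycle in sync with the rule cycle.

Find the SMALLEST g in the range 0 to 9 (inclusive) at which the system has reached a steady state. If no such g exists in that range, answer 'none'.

Answer: 1

Derivation:
Gen 0: 1000100111011
Gen 1 (rule 129): 0010000010000
Gen 2 (rule 54): 0111000111000
Gen 3 (rule 158): 1110101110100
Gen 4 (rule 30): 1000101000110
Gen 5 (rule 129): 0010000010000
Gen 6 (rule 54): 0111000111000
Gen 7 (rule 158): 1110101110100
Gen 8 (rule 30): 1000101000110
Gen 9 (rule 129): 0010000010000
Gen 10 (rule 54): 0111000111000
Gen 11 (rule 158): 1110101110100
Gen 12 (rule 30): 1000101000110
Gen 13 (rule 129): 0010000010000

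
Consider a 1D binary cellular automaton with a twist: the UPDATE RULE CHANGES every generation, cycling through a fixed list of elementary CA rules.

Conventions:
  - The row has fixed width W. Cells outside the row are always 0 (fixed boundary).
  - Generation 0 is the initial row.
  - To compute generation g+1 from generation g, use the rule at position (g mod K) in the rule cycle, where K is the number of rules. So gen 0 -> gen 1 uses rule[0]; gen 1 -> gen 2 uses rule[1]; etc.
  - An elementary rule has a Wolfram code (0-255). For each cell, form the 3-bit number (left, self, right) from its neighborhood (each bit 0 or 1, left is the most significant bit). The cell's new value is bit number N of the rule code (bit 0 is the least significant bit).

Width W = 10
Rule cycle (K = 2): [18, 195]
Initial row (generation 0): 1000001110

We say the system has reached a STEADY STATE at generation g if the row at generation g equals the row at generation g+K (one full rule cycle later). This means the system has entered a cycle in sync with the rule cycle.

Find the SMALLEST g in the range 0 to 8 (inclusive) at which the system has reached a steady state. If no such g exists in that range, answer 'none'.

Answer: 5

Derivation:
Gen 0: 1000001110
Gen 1 (rule 18): 0100010001
Gen 2 (rule 195): 1001100110
Gen 3 (rule 18): 0110011001
Gen 4 (rule 195): 1010101010
Gen 5 (rule 18): 0000000001
Gen 6 (rule 195): 1111111110
Gen 7 (rule 18): 0000000001
Gen 8 (rule 195): 1111111110
Gen 9 (rule 18): 0000000001
Gen 10 (rule 195): 1111111110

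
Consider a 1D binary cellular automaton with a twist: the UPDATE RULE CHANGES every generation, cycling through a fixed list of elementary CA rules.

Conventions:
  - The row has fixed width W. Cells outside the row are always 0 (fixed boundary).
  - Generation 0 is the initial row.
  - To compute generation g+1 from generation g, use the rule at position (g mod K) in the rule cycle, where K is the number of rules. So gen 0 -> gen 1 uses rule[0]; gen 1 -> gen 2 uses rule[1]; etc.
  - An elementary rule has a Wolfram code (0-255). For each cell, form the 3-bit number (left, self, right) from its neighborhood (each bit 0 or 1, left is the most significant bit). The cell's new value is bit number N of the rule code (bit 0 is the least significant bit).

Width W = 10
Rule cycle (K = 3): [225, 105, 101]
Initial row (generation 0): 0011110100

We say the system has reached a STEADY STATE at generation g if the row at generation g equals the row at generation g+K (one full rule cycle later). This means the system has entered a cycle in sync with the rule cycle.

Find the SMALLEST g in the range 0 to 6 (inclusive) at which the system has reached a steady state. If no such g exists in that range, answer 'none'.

Gen 0: 0011110100
Gen 1 (rule 225): 1001111001
Gen 2 (rule 105): 0001001000
Gen 3 (rule 101): 1101001011
Gen 4 (rule 225): 0110000101
Gen 5 (rule 105): 0110110010
Gen 6 (rule 101): 0011010010
Gen 7 (rule 225): 1001100000
Gen 8 (rule 105): 0001101111
Gen 9 (rule 101): 1100110001

Answer: none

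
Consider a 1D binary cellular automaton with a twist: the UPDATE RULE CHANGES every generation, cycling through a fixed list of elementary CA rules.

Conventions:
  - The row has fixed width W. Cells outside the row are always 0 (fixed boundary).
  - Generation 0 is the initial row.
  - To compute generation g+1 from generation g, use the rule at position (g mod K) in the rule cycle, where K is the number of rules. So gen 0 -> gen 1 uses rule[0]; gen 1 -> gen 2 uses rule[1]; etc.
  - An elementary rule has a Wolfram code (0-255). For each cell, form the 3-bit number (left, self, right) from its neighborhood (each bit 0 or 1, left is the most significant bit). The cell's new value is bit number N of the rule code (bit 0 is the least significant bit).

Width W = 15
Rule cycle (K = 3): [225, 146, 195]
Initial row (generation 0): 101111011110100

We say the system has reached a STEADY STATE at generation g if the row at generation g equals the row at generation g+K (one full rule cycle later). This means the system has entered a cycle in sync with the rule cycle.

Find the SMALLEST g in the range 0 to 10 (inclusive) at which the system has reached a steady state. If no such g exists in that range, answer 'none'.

Answer: none

Derivation:
Gen 0: 101111011110100
Gen 1 (rule 225): 010111101111001
Gen 2 (rule 146): 100011000110110
Gen 3 (rule 195): 001101011010010
Gen 4 (rule 225): 100110101100000
Gen 5 (rule 146): 011000000010000
Gen 6 (rule 195): 101011111100111
Gen 7 (rule 225): 010101111100011
Gen 8 (rule 146): 100000111010100
Gen 9 (rule 195): 001111011000001
Gen 10 (rule 225): 100111101011100
Gen 11 (rule 146): 011011000001010
Gen 12 (rule 195): 101001011110000
Gen 13 (rule 225): 010000101110111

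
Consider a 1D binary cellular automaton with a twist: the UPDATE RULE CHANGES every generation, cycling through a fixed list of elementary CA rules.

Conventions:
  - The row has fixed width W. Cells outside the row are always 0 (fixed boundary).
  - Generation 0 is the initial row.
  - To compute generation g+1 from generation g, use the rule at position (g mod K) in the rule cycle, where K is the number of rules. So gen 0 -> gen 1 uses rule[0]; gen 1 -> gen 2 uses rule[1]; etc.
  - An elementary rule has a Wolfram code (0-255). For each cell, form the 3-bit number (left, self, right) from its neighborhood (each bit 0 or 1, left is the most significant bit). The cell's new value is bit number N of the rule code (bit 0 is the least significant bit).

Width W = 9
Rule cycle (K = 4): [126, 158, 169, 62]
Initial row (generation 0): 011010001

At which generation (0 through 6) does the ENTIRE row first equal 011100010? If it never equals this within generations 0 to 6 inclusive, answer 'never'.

Gen 0: 011010001
Gen 1 (rule 126): 111111011
Gen 2 (rule 158): 111110010
Gen 3 (rule 169): 111100000
Gen 4 (rule 62): 100010000
Gen 5 (rule 126): 110111000
Gen 6 (rule 158): 100110100

Answer: never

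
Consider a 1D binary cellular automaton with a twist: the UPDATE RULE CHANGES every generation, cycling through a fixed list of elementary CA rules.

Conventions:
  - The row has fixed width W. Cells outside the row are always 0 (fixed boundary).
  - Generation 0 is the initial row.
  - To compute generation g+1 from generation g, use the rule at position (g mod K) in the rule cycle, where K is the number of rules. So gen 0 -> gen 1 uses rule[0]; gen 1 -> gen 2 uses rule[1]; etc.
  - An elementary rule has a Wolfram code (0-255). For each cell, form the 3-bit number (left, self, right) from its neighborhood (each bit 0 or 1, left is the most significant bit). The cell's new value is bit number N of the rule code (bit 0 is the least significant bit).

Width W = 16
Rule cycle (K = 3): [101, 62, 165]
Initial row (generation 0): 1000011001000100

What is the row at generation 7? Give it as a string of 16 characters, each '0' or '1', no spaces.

Answer: 1101111000010010

Derivation:
Gen 0: 1000011001000100
Gen 1 (rule 101): 1011001001010101
Gen 2 (rule 62): 1110111111111111
Gen 3 (rule 165): 0101011111111110
Gen 4 (rule 101): 0111100000000010
Gen 5 (rule 62): 1100010000000111
Gen 6 (rule 165): 0001010111110010
Gen 7 (rule 101): 1101111000010010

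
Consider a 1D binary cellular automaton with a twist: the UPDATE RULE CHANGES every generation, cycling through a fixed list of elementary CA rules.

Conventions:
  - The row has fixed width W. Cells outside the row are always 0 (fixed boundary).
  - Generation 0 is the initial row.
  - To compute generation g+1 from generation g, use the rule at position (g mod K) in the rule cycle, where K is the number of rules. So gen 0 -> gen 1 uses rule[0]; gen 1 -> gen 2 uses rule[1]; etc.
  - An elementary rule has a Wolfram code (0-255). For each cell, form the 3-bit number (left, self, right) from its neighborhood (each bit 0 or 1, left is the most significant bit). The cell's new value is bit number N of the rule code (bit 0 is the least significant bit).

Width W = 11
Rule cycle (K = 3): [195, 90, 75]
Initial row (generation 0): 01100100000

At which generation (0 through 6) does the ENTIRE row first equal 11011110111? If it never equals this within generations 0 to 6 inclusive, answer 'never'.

Gen 0: 01100100000
Gen 1 (rule 195): 10101001111
Gen 2 (rule 90): 00000111001
Gen 3 (rule 75): 11111101010
Gen 4 (rule 195): 01111100000
Gen 5 (rule 90): 11000110000
Gen 6 (rule 75): 11011110111

Answer: 6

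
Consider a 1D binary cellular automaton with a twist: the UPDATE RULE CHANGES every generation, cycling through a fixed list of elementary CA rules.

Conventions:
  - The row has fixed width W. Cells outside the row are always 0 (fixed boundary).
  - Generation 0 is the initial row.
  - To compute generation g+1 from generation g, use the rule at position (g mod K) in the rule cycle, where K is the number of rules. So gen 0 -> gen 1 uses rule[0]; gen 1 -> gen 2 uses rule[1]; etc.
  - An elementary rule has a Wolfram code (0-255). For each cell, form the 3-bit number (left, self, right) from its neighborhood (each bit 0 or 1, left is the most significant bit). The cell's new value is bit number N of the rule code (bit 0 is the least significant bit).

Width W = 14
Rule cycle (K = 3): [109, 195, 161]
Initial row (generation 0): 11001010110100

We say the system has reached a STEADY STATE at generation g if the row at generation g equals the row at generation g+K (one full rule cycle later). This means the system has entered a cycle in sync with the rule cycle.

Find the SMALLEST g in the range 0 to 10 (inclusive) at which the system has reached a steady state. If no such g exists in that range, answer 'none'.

Gen 0: 11001010110100
Gen 1 (rule 109): 11001111111101
Gen 2 (rule 195): 01010111111100
Gen 3 (rule 161): 00101011111001
Gen 4 (rule 109): 10111110001001
Gen 5 (rule 195): 00011110110010
Gen 6 (rule 161): 11001101000000
Gen 7 (rule 109): 11001111011111
Gen 8 (rule 195): 01010111001111
Gen 9 (rule 161): 00101010000110
Gen 10 (rule 109): 10111110110110
Gen 11 (rule 195): 00011110010010
Gen 12 (rule 161): 11001100000000
Gen 13 (rule 109): 11001101111111

Answer: none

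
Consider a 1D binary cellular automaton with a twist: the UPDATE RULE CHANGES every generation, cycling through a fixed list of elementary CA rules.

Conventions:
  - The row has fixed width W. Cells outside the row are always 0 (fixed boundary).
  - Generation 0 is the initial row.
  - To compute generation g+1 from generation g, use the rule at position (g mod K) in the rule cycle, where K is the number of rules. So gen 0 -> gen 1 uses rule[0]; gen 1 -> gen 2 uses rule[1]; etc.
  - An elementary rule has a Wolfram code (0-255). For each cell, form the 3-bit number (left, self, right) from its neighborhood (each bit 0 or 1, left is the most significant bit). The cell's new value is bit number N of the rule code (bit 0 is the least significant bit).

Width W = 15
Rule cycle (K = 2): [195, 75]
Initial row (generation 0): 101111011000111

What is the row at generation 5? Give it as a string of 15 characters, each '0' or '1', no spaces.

Gen 0: 101111011000111
Gen 1 (rule 195): 000111001011011
Gen 2 (rule 75): 111101010011011
Gen 3 (rule 195): 011100000101001
Gen 4 (rule 75): 110101111000010
Gen 5 (rule 195): 010000111011100

Answer: 010000111011100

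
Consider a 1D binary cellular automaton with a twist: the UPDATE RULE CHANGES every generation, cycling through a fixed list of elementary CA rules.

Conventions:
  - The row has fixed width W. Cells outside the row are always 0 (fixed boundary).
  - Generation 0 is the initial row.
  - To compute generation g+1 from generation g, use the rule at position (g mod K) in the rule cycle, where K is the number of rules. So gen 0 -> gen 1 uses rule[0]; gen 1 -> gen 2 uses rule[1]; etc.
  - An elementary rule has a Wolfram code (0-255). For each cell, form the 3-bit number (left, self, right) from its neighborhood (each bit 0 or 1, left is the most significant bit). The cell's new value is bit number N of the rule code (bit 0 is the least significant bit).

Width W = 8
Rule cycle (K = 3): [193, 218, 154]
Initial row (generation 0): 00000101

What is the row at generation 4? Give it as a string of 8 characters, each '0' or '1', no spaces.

Gen 0: 00000101
Gen 1 (rule 193): 11110000
Gen 2 (rule 218): 11111000
Gen 3 (rule 154): 11110100
Gen 4 (rule 193): 01110001

Answer: 01110001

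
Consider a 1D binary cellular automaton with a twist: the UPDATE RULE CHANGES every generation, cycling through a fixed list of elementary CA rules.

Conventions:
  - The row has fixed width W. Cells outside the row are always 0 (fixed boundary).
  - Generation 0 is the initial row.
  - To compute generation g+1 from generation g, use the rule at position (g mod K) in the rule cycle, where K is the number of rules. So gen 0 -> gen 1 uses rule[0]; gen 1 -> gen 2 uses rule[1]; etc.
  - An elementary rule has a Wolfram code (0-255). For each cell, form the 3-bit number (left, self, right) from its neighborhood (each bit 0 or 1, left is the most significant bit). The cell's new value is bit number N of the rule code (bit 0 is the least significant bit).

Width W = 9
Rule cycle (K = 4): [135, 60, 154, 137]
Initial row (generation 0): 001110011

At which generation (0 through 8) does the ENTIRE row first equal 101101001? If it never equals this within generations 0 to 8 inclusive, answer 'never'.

Answer: never

Derivation:
Gen 0: 001110011
Gen 1 (rule 135): 110100100
Gen 2 (rule 60): 101110110
Gen 3 (rule 154): 001100101
Gen 4 (rule 137): 101000000
Gen 5 (rule 135): 101011111
Gen 6 (rule 60): 111110000
Gen 7 (rule 154): 111101000
Gen 8 (rule 137): 111000011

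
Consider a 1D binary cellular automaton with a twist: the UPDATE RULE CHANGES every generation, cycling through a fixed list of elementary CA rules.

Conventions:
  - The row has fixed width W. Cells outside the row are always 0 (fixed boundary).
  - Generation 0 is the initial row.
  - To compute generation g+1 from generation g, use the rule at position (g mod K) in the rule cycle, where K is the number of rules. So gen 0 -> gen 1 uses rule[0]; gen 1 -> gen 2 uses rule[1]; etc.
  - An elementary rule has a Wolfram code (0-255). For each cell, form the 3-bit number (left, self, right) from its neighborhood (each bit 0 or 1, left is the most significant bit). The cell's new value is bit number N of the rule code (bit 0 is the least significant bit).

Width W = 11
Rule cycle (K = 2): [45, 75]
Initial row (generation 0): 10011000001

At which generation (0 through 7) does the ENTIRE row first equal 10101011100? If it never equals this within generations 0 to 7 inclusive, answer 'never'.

Answer: never

Derivation:
Gen 0: 10011000001
Gen 1 (rule 45): 10010011101
Gen 2 (rule 75): 00100110100
Gen 3 (rule 45): 10100101101
Gen 4 (rule 75): 00001001100
Gen 5 (rule 45): 11101001001
Gen 6 (rule 75): 10100010010
Gen 7 (rule 45): 11101010010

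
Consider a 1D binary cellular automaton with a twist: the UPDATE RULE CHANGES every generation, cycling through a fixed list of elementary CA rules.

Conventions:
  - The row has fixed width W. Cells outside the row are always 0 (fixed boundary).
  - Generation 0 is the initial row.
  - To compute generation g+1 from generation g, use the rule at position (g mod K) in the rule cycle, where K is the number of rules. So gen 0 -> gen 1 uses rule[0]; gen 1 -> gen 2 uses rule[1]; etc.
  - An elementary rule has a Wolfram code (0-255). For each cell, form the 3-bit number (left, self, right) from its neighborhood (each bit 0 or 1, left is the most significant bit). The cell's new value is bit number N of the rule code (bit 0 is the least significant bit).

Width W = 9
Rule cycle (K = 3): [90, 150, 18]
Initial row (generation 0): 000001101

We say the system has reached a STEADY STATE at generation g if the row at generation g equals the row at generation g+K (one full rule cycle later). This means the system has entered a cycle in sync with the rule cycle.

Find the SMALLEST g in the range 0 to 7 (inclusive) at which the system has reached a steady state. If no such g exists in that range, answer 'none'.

Answer: 6

Derivation:
Gen 0: 000001101
Gen 1 (rule 90): 000011100
Gen 2 (rule 150): 000101010
Gen 3 (rule 18): 001000001
Gen 4 (rule 90): 010100010
Gen 5 (rule 150): 110110111
Gen 6 (rule 18): 000000000
Gen 7 (rule 90): 000000000
Gen 8 (rule 150): 000000000
Gen 9 (rule 18): 000000000
Gen 10 (rule 90): 000000000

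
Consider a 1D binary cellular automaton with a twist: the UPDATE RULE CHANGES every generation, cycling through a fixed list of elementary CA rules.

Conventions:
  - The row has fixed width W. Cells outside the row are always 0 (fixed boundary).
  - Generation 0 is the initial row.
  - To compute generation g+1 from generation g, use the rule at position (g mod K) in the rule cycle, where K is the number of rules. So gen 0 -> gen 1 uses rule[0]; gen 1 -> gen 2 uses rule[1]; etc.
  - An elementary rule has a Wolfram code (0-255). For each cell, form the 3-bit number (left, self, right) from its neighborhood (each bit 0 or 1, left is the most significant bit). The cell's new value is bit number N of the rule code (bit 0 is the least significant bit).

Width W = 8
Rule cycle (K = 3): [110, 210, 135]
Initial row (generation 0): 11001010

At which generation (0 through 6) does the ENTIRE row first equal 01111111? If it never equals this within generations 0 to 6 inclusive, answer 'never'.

Answer: 5

Derivation:
Gen 0: 11001010
Gen 1 (rule 110): 11011110
Gen 2 (rule 210): 01001111
Gen 3 (rule 135): 11010110
Gen 4 (rule 110): 11111110
Gen 5 (rule 210): 01111111
Gen 6 (rule 135): 10111110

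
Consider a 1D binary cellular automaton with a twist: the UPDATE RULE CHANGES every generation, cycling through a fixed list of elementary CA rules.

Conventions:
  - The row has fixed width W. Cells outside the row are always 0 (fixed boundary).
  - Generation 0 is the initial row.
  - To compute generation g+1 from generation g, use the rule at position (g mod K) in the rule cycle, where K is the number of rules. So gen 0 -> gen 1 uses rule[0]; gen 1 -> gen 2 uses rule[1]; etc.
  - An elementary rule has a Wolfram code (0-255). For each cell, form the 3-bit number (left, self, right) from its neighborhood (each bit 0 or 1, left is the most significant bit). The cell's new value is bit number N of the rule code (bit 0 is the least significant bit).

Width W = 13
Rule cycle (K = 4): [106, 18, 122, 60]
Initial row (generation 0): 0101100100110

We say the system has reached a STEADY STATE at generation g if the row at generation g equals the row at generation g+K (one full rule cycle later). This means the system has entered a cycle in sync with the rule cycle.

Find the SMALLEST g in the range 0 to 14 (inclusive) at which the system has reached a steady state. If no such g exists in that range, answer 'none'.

Gen 0: 0101100100110
Gen 1 (rule 106): 1011101001110
Gen 2 (rule 18): 0000000110001
Gen 3 (rule 122): 0000001111010
Gen 4 (rule 60): 0000001000111
Gen 5 (rule 106): 0000010001101
Gen 6 (rule 18): 0000101010000
Gen 7 (rule 122): 0001010101000
Gen 8 (rule 60): 0001111111100
Gen 9 (rule 106): 0011000000100
Gen 10 (rule 18): 0100100001010
Gen 11 (rule 122): 1011010010101
Gen 12 (rule 60): 1110111011111
Gen 13 (rule 106): 1011101110001
Gen 14 (rule 18): 0000000001010
Gen 15 (rule 122): 0000000010101
Gen 16 (rule 60): 0000000011111
Gen 17 (rule 106): 0000000110001
Gen 18 (rule 18): 0000001001010

Answer: none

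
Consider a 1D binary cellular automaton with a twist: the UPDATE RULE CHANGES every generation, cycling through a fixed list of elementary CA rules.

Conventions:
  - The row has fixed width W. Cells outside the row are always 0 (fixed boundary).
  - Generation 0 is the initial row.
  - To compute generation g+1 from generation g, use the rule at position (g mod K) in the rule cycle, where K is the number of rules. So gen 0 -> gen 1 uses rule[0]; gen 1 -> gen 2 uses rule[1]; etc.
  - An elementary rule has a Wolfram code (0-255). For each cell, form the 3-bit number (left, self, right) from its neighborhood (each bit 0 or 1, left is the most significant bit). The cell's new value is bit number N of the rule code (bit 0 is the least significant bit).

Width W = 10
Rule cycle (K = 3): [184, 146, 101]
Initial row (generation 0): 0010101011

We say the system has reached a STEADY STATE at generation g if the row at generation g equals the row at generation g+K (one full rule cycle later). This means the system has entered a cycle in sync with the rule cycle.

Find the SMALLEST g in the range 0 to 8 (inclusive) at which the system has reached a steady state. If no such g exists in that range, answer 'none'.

Gen 0: 0010101011
Gen 1 (rule 184): 0001010110
Gen 2 (rule 146): 0010000001
Gen 3 (rule 101): 1010111101
Gen 4 (rule 184): 0101111010
Gen 5 (rule 146): 1000110001
Gen 6 (rule 101): 1010010101
Gen 7 (rule 184): 0101001010
Gen 8 (rule 146): 1000110001
Gen 9 (rule 101): 1010010101
Gen 10 (rule 184): 0101001010
Gen 11 (rule 146): 1000110001

Answer: 5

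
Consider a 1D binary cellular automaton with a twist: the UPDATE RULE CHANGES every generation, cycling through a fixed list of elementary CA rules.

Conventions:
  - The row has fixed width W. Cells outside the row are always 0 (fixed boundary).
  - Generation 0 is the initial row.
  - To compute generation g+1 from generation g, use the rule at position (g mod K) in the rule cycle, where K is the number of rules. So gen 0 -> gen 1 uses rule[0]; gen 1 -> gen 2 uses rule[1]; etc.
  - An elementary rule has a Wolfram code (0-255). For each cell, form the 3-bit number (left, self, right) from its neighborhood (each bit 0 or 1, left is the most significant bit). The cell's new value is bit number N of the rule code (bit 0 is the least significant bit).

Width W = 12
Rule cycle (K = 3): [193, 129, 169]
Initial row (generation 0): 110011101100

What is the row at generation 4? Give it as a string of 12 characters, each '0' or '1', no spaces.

Gen 0: 110011101100
Gen 1 (rule 193): 010001100101
Gen 2 (rule 129): 000100000000
Gen 3 (rule 169): 110001111111
Gen 4 (rule 193): 010100111111

Answer: 010100111111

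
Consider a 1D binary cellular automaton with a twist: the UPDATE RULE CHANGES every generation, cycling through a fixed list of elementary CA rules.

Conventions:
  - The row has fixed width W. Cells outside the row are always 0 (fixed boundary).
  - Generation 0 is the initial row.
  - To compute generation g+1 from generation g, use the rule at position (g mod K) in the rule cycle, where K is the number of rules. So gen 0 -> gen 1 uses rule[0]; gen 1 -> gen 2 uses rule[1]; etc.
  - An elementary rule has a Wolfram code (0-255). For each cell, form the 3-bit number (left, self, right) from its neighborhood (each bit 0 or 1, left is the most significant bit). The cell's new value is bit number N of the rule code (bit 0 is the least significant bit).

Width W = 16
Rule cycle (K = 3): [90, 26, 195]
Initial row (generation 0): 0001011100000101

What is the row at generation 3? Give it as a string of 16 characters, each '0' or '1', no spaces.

Gen 0: 0001011100000101
Gen 1 (rule 90): 0010010110001000
Gen 2 (rule 26): 0101100101010100
Gen 3 (rule 195): 1000101000000001

Answer: 1000101000000001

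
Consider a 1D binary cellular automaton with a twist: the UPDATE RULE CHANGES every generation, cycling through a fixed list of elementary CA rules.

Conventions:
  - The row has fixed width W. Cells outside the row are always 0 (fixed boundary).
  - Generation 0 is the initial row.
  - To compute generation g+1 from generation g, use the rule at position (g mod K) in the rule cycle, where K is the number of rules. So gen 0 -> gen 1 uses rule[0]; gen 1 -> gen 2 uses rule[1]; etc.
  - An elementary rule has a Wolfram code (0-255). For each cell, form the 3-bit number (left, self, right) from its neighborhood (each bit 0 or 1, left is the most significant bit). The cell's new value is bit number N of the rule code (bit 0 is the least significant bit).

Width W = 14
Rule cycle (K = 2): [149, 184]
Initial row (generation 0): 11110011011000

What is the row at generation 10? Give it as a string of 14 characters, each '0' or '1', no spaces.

Answer: 01011110110110

Derivation:
Gen 0: 11110011011000
Gen 1 (rule 149): 01101000000111
Gen 2 (rule 184): 01010100000110
Gen 3 (rule 149): 01010111110001
Gen 4 (rule 184): 00101111101000
Gen 5 (rule 149): 10100111001111
Gen 6 (rule 184): 01010110101110
Gen 7 (rule 149): 01010000100101
Gen 8 (rule 184): 00101000010010
Gen 9 (rule 149): 10101111011011
Gen 10 (rule 184): 01011110110110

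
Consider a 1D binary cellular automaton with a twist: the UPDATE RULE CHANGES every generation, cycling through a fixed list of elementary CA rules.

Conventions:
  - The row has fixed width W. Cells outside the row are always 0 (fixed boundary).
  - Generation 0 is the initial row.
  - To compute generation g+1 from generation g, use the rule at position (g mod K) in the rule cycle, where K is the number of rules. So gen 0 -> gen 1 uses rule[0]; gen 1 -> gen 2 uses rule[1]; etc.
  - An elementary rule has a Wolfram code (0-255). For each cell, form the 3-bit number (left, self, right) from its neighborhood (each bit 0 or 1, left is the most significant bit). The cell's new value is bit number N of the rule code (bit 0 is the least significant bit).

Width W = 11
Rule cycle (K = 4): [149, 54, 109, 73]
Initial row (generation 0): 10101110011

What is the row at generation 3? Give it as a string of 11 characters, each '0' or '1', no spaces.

Gen 0: 10101110011
Gen 1 (rule 149): 10100101000
Gen 2 (rule 54): 11111111100
Gen 3 (rule 109): 10000000101

Answer: 10000000101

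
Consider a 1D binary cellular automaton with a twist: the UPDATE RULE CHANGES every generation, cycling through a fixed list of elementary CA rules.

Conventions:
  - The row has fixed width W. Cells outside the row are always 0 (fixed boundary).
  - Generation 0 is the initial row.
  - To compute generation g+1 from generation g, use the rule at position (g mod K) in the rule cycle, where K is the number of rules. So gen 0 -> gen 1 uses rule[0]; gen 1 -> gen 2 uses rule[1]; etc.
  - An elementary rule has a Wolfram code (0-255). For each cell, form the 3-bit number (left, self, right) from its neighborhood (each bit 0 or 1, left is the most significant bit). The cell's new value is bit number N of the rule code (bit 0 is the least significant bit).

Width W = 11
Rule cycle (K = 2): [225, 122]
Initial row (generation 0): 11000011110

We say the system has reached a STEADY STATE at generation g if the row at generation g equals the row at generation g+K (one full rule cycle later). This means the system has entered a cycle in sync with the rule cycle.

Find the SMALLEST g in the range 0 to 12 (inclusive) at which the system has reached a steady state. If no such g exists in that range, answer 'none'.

Answer: 11

Derivation:
Gen 0: 11000011110
Gen 1 (rule 225): 01011001110
Gen 2 (rule 122): 10111111011
Gen 3 (rule 225): 01011111101
Gen 4 (rule 122): 10110000110
Gen 5 (rule 225): 01010110010
Gen 6 (rule 122): 10101111101
Gen 7 (rule 225): 01010111110
Gen 8 (rule 122): 10101100011
Gen 9 (rule 225): 01010101001
Gen 10 (rule 122): 10101010110
Gen 11 (rule 225): 01010101010
Gen 12 (rule 122): 10101010101
Gen 13 (rule 225): 01010101010
Gen 14 (rule 122): 10101010101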